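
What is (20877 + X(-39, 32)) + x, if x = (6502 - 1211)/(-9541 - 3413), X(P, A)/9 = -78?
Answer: 261341659/12954 ≈ 20175.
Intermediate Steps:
X(P, A) = -702 (X(P, A) = 9*(-78) = -702)
x = -5291/12954 (x = 5291/(-12954) = 5291*(-1/12954) = -5291/12954 ≈ -0.40845)
(20877 + X(-39, 32)) + x = (20877 - 702) - 5291/12954 = 20175 - 5291/12954 = 261341659/12954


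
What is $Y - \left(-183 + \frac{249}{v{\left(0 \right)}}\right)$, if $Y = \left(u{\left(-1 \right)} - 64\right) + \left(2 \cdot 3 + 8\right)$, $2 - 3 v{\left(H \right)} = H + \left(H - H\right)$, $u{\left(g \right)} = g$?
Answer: $- \frac{483}{2} \approx -241.5$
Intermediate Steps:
$v{\left(H \right)} = \frac{2}{3} - \frac{H}{3}$ ($v{\left(H \right)} = \frac{2}{3} - \frac{H + \left(H - H\right)}{3} = \frac{2}{3} - \frac{H + 0}{3} = \frac{2}{3} - \frac{H}{3}$)
$Y = -51$ ($Y = \left(-1 - 64\right) + \left(2 \cdot 3 + 8\right) = -65 + \left(6 + 8\right) = -65 + 14 = -51$)
$Y - \left(-183 + \frac{249}{v{\left(0 \right)}}\right) = -51 - \left(-183 + \frac{249}{\frac{2}{3} - 0}\right) = -51 - \left(-183 + \frac{249}{\frac{2}{3} + 0}\right) = -51 - \left(-183 + \frac{249}{\frac{2}{3}}\right) = -51 - \left(-183 + 249 \cdot \frac{3}{2}\right) = -51 - \left(-183 + \frac{747}{2}\right) = -51 - \frac{381}{2} = - \frac{483}{2}$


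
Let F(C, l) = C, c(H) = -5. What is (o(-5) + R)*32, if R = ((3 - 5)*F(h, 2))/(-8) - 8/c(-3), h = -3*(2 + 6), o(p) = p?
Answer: -1504/5 ≈ -300.80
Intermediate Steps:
h = -24 (h = -3*8 = -24)
R = -22/5 (R = ((3 - 5)*(-24))/(-8) - 8/(-5) = -2*(-24)*(-1/8) - 8*(-1/5) = 48*(-1/8) + 8/5 = -6 + 8/5 = -22/5 ≈ -4.4000)
(o(-5) + R)*32 = (-5 - 22/5)*32 = -47/5*32 = -1504/5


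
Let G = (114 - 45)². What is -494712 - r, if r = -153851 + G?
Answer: -345622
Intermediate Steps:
G = 4761 (G = 69² = 4761)
r = -149090 (r = -153851 + 4761 = -149090)
-494712 - r = -494712 - 1*(-149090) = -494712 + 149090 = -345622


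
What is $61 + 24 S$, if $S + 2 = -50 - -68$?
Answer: $445$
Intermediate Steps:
$S = 16$ ($S = -2 - -18 = -2 + \left(-50 + 68\right) = -2 + 18 = 16$)
$61 + 24 S = 61 + 24 \cdot 16 = 61 + 384 = 445$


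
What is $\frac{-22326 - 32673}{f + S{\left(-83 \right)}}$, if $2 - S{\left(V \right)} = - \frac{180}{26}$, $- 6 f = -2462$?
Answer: $- \frac{2144961}{16351} \approx -131.18$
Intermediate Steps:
$f = \frac{1231}{3}$ ($f = \left(- \frac{1}{6}\right) \left(-2462\right) = \frac{1231}{3} \approx 410.33$)
$S{\left(V \right)} = \frac{116}{13}$ ($S{\left(V \right)} = 2 - - \frac{180}{26} = 2 - \left(-180\right) \frac{1}{26} = 2 - - \frac{90}{13} = 2 + \frac{90}{13} = \frac{116}{13}$)
$\frac{-22326 - 32673}{f + S{\left(-83 \right)}} = \frac{-22326 - 32673}{\frac{1231}{3} + \frac{116}{13}} = - \frac{54999}{\frac{16351}{39}} = \left(-54999\right) \frac{39}{16351} = - \frac{2144961}{16351}$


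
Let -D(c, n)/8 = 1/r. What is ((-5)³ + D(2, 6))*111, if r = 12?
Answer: -13949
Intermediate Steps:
D(c, n) = -⅔ (D(c, n) = -8/12 = -8*1/12 = -⅔)
((-5)³ + D(2, 6))*111 = ((-5)³ - ⅔)*111 = (-125 - ⅔)*111 = -377/3*111 = -13949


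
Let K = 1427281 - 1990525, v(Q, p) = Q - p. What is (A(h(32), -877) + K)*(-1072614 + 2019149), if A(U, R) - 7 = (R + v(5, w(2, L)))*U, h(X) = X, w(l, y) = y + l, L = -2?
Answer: -559535646435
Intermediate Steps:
w(l, y) = l + y
K = -563244
A(U, R) = 7 + U*(5 + R) (A(U, R) = 7 + (R + (5 - (2 - 2)))*U = 7 + (R + (5 - 1*0))*U = 7 + (R + (5 + 0))*U = 7 + (R + 5)*U = 7 + (5 + R)*U = 7 + U*(5 + R))
(A(h(32), -877) + K)*(-1072614 + 2019149) = ((7 + 5*32 - 877*32) - 563244)*(-1072614 + 2019149) = ((7 + 160 - 28064) - 563244)*946535 = (-27897 - 563244)*946535 = -591141*946535 = -559535646435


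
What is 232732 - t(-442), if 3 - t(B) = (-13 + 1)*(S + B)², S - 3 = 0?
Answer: -2079923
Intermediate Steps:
S = 3 (S = 3 + 0 = 3)
t(B) = 3 + 12*(3 + B)² (t(B) = 3 - (-13 + 1)*(3 + B)² = 3 - (-12)*(3 + B)² = 3 + 12*(3 + B)²)
232732 - t(-442) = 232732 - (3 + 12*(3 - 442)²) = 232732 - (3 + 12*(-439)²) = 232732 - (3 + 12*192721) = 232732 - (3 + 2312652) = 232732 - 1*2312655 = 232732 - 2312655 = -2079923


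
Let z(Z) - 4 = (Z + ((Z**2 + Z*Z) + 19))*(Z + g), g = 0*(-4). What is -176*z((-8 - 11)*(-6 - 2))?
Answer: -1240731712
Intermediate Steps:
g = 0
z(Z) = 4 + Z*(19 + Z + 2*Z**2) (z(Z) = 4 + (Z + ((Z**2 + Z*Z) + 19))*(Z + 0) = 4 + (Z + ((Z**2 + Z**2) + 19))*Z = 4 + (Z + (2*Z**2 + 19))*Z = 4 + (Z + (19 + 2*Z**2))*Z = 4 + (19 + Z + 2*Z**2)*Z = 4 + Z*(19 + Z + 2*Z**2))
-176*z((-8 - 11)*(-6 - 2)) = -176*(4 + ((-8 - 11)*(-6 - 2))**2 + 2*((-8 - 11)*(-6 - 2))**3 + 19*((-8 - 11)*(-6 - 2))) = -176*(4 + (-19*(-8))**2 + 2*(-19*(-8))**3 + 19*(-19*(-8))) = -176*(4 + 152**2 + 2*152**3 + 19*152) = -176*(4 + 23104 + 2*3511808 + 2888) = -176*(4 + 23104 + 7023616 + 2888) = -176*7049612 = -1240731712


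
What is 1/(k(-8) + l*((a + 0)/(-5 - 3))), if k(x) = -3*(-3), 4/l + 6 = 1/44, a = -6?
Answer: 263/2235 ≈ 0.11767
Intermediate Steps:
l = -176/263 (l = 4/(-6 + 1/44) = 4/(-263/44) = 4*(-44/263) = -176/263 ≈ -0.66920)
k(x) = 9
1/(k(-8) + l*((a + 0)/(-5 - 3))) = 1/(9 - 176*(-6 + 0)/(263*(-5 - 3))) = 1/(9 - (-1056)/(263*(-8))) = 1/(9 - (-1056)*(-1)/(263*8)) = 1/(9 - 176/263*¾) = 1/(9 - 132/263) = 1/(2235/263) = 263/2235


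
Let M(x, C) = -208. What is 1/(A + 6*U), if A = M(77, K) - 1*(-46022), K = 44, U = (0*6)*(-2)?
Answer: 1/45814 ≈ 2.1827e-5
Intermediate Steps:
U = 0 (U = 0*(-2) = 0)
A = 45814 (A = -208 - 1*(-46022) = -208 + 46022 = 45814)
1/(A + 6*U) = 1/(45814 + 6*0) = 1/(45814 + 0) = 1/45814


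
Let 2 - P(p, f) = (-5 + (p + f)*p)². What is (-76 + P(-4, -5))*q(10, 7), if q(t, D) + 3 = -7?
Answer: 10350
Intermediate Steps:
q(t, D) = -10 (q(t, D) = -3 - 7 = -10)
P(p, f) = 2 - (-5 + p*(f + p))² (P(p, f) = 2 - (-5 + (p + f)*p)² = 2 - (-5 + (f + p)*p)² = 2 - (-5 + p*(f + p))²)
(-76 + P(-4, -5))*q(10, 7) = (-76 + (2 - (-5 + (-4)² - 5*(-4))²))*(-10) = (-76 + (2 - (-5 + 16 + 20)²))*(-10) = (-76 + (2 - 1*31²))*(-10) = (-76 + (2 - 1*961))*(-10) = (-76 + (2 - 961))*(-10) = (-76 - 959)*(-10) = -1035*(-10) = 10350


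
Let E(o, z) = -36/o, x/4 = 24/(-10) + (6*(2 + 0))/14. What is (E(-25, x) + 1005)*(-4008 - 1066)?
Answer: -127666914/25 ≈ -5.1067e+6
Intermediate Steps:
x = -216/35 (x = 4*(24/(-10) + (6*(2 + 0))/14) = 4*(24*(-1/10) + (6*2)*(1/14)) = 4*(-12/5 + 12*(1/14)) = 4*(-12/5 + 6/7) = 4*(-54/35) = -216/35 ≈ -6.1714)
(E(-25, x) + 1005)*(-4008 - 1066) = (-36/(-25) + 1005)*(-4008 - 1066) = (-36*(-1/25) + 1005)*(-5074) = (36/25 + 1005)*(-5074) = (25161/25)*(-5074) = -127666914/25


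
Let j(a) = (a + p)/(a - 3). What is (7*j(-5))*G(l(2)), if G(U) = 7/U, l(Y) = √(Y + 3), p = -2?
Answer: 343*√5/40 ≈ 19.174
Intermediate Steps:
l(Y) = √(3 + Y)
j(a) = (-2 + a)/(-3 + a) (j(a) = (a - 2)/(a - 3) = (-2 + a)/(-3 + a))
(7*j(-5))*G(l(2)) = (7*((-2 - 5)/(-3 - 5)))*(7/(√(3 + 2))) = (7*(-7/(-8)))*(7/(√5)) = (7*(-⅛*(-7)))*(7*(√5/5)) = (7*(7/8))*(7*√5/5) = 49*(7*√5/5)/8 = 343*√5/40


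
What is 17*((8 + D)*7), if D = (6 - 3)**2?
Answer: 2023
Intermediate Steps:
D = 9 (D = 3**2 = 9)
17*((8 + D)*7) = 17*((8 + 9)*7) = 17*(17*7) = 17*119 = 2023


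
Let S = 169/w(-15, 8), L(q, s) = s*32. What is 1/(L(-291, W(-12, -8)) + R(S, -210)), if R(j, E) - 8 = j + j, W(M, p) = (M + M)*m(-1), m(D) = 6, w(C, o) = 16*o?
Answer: -64/294231 ≈ -0.00021752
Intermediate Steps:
W(M, p) = 12*M (W(M, p) = (M + M)*6 = (2*M)*6 = 12*M)
L(q, s) = 32*s
S = 169/128 (S = 169/((16*8)) = 169/128 ≈ 1.3203)
R(j, E) = 8 + 2*j (R(j, E) = 8 + (j + j) = 8 + 2*j)
1/(L(-291, W(-12, -8)) + R(S, -210)) = 1/(32*(12*(-12)) + (8 + 2*(169/128))) = 1/(32*(-144) + (8 + 169/64)) = 1/(-4608 + 681/64) = 1/(-294231/64) = -64/294231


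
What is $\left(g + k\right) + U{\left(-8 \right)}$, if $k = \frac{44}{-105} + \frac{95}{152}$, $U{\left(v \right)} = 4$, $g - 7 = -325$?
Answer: $- \frac{263587}{840} \approx -313.79$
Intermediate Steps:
$g = -318$ ($g = 7 - 325 = -318$)
$k = \frac{173}{840}$ ($k = 44 \left(- \frac{1}{105}\right) + 95 \cdot \frac{1}{152} = - \frac{44}{105} + \frac{5}{8} = \frac{173}{840} \approx 0.20595$)
$\left(g + k\right) + U{\left(-8 \right)} = \left(-318 + \frac{173}{840}\right) + 4 = - \frac{266947}{840} + 4 = - \frac{263587}{840}$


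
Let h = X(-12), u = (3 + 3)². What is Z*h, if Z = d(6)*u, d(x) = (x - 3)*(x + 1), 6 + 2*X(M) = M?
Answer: -6804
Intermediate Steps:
u = 36 (u = 6² = 36)
X(M) = -3 + M/2
d(x) = (1 + x)*(-3 + x) (d(x) = (-3 + x)*(1 + x) = (1 + x)*(-3 + x))
h = -9 (h = -3 + (½)*(-12) = -3 - 6 = -9)
Z = 756 (Z = (-3 + 6² - 2*6)*36 = (-3 + 36 - 12)*36 = 21*36 = 756)
Z*h = 756*(-9) = -6804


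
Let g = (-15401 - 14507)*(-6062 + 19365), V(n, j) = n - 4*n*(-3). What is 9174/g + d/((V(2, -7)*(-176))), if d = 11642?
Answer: -578999924479/227579422928 ≈ -2.5442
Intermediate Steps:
V(n, j) = 13*n (V(n, j) = n - (-12)*n = n + 12*n = 13*n)
g = -397866124 (g = -29908*13303 = -397866124)
9174/g + d/((V(2, -7)*(-176))) = 9174/(-397866124) + 11642/(((13*2)*(-176))) = 9174*(-1/397866124) + 11642/((26*(-176))) = -4587/198933062 + 11642/(-4576) = -4587/198933062 + 11642*(-1/4576) = -4587/198933062 - 5821/2288 = -578999924479/227579422928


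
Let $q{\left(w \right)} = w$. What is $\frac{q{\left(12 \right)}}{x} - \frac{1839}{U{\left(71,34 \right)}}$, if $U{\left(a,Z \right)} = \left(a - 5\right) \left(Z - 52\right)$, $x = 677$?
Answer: $\frac{419753}{268092} \approx 1.5657$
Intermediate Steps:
$U{\left(a,Z \right)} = \left(-52 + Z\right) \left(-5 + a\right)$ ($U{\left(a,Z \right)} = \left(-5 + a\right) \left(-52 + Z\right) = \left(-52 + Z\right) \left(-5 + a\right)$)
$\frac{q{\left(12 \right)}}{x} - \frac{1839}{U{\left(71,34 \right)}} = \frac{12}{677} - \frac{1839}{260 - 3692 - 170 + 34 \cdot 71} = 12 \cdot \frac{1}{677} - \frac{1839}{260 - 3692 - 170 + 2414} = \frac{12}{677} - \frac{1839}{-1188} = \frac{12}{677} - - \frac{613}{396} = \frac{12}{677} + \frac{613}{396} = \frac{419753}{268092}$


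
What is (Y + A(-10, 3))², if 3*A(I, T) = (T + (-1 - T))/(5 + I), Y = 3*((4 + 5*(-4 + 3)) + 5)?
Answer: 32761/225 ≈ 145.60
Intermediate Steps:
Y = 12 (Y = 3*((4 + 5*(-1)) + 5) = 3*((4 - 5) + 5) = 3*(-1 + 5) = 3*4 = 12)
A(I, T) = -1/(3*(5 + I)) (A(I, T) = ((T + (-1 - T))/(5 + I))/3 = (-1/(5 + I))/3 = -1/(3*(5 + I)))
(Y + A(-10, 3))² = (12 - 1/(15 + 3*(-10)))² = (12 - 1/(15 - 30))² = (12 - 1/(-15))² = (12 - 1*(-1/15))² = (12 + 1/15)² = (181/15)² = 32761/225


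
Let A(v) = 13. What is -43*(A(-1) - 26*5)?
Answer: 5031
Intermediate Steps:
-43*(A(-1) - 26*5) = -43*(13 - 26*5) = -43*(13 - 130) = -43*(-117) = 5031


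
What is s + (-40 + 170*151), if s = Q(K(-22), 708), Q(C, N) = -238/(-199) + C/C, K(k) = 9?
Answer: 5100807/199 ≈ 25632.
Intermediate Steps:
Q(C, N) = 437/199 (Q(C, N) = -238*(-1/199) + 1 = 238/199 + 1 = 437/199)
s = 437/199 ≈ 2.1960
s + (-40 + 170*151) = 437/199 + (-40 + 170*151) = 437/199 + (-40 + 25670) = 437/199 + 25630 = 5100807/199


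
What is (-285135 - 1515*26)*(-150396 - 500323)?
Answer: 211174583475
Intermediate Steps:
(-285135 - 1515*26)*(-150396 - 500323) = (-285135 - 39390)*(-650719) = -324525*(-650719) = 211174583475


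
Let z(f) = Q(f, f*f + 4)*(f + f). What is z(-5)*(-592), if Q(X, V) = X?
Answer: -29600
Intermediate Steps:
z(f) = 2*f² (z(f) = f*(f + f) = f*(2*f) = 2*f²)
z(-5)*(-592) = (2*(-5)²)*(-592) = (2*25)*(-592) = 50*(-592) = -29600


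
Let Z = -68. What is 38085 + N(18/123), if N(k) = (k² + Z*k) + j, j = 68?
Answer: 64118501/1681 ≈ 38143.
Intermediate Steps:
N(k) = 68 + k² - 68*k (N(k) = (k² - 68*k) + 68 = 68 + k² - 68*k)
38085 + N(18/123) = 38085 + (68 + (18/123)² - 1224/123) = 38085 + (68 + (18*(1/123))² - 1224/123) = 38085 + (68 + (6/41)² - 68*6/41) = 38085 + (68 + 36/1681 - 408/41) = 38085 + 97616/1681 = 64118501/1681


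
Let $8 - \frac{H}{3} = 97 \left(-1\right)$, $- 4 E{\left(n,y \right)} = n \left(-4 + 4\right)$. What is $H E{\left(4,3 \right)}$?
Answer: $0$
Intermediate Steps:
$E{\left(n,y \right)} = 0$ ($E{\left(n,y \right)} = - \frac{n \left(-4 + 4\right)}{4} = - \frac{n 0}{4} = \left(- \frac{1}{4}\right) 0 = 0$)
$H = 315$ ($H = 24 - 3 \cdot 97 \left(-1\right) = 24 - -291 = 24 + 291 = 315$)
$H E{\left(4,3 \right)} = 315 \cdot 0 = 0$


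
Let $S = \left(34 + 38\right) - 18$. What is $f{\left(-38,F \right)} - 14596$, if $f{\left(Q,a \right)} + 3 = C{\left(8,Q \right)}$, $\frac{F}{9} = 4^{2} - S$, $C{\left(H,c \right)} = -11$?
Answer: $-14610$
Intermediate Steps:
$S = 54$ ($S = 72 - 18 = 54$)
$F = -342$ ($F = 9 \left(4^{2} - 54\right) = 9 \left(16 - 54\right) = 9 \left(-38\right) = -342$)
$f{\left(Q,a \right)} = -14$ ($f{\left(Q,a \right)} = -3 - 11 = -14$)
$f{\left(-38,F \right)} - 14596 = -14 - 14596 = -14610$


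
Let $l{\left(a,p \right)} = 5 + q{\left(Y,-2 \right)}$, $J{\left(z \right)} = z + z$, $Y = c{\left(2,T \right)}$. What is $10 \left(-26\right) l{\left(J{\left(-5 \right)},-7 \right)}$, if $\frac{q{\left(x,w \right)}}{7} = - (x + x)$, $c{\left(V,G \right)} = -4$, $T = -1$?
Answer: $-15860$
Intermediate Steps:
$Y = -4$
$J{\left(z \right)} = 2 z$
$q{\left(x,w \right)} = - 14 x$ ($q{\left(x,w \right)} = 7 \left(- (x + x)\right) = 7 \left(- 2 x\right) = - 14 x$)
$l{\left(a,p \right)} = 61$ ($l{\left(a,p \right)} = 5 - -56 = 5 + 56 = 61$)
$10 \left(-26\right) l{\left(J{\left(-5 \right)},-7 \right)} = 10 \left(-26\right) 61 = \left(-260\right) 61 = -15860$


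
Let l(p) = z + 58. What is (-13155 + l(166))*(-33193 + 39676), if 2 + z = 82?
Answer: -84389211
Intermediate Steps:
z = 80 (z = -2 + 82 = 80)
l(p) = 138 (l(p) = 80 + 58 = 138)
(-13155 + l(166))*(-33193 + 39676) = (-13155 + 138)*(-33193 + 39676) = -13017*6483 = -84389211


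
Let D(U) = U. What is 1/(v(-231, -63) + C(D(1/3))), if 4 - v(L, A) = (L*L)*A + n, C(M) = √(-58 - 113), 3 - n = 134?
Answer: 373542/1255802631895 - I*√19/3767407895685 ≈ 2.9745e-7 - 1.157e-12*I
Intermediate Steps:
n = -131 (n = 3 - 1*134 = 3 - 134 = -131)
C(M) = 3*I*√19 (C(M) = √(-171) = 3*I*√19)
v(L, A) = 135 - A*L² (v(L, A) = 4 - ((L*L)*A - 131) = 4 - (L²*A - 131) = 4 - (A*L² - 131) = 4 - (-131 + A*L²) = 4 + (131 - A*L²) = 135 - A*L²)
1/(v(-231, -63) + C(D(1/3))) = 1/((135 - 1*(-63)*(-231)²) + 3*I*√19) = 1/((135 - 1*(-63)*53361) + 3*I*√19) = 1/((135 + 3361743) + 3*I*√19) = 1/(3361878 + 3*I*√19)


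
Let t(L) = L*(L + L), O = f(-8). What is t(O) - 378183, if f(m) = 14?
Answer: -377791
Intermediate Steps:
O = 14
t(L) = 2*L² (t(L) = L*(2*L) = 2*L²)
t(O) - 378183 = 2*14² - 378183 = 2*196 - 378183 = 392 - 378183 = -377791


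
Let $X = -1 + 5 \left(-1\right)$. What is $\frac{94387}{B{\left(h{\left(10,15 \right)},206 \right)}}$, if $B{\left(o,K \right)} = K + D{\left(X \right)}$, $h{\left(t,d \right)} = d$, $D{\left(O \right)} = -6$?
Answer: $\frac{94387}{200} \approx 471.94$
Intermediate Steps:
$X = -6$ ($X = -1 - 5 = -6$)
$B{\left(o,K \right)} = -6 + K$ ($B{\left(o,K \right)} = K - 6 = -6 + K$)
$\frac{94387}{B{\left(h{\left(10,15 \right)},206 \right)}} = \frac{94387}{-6 + 206} = \frac{94387}{200}$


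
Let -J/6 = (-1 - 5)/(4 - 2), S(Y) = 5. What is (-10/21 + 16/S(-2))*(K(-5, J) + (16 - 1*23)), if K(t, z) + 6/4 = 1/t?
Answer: -4147/175 ≈ -23.697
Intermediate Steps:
J = 18 (J = -6*(-1 - 5)/(4 - 2) = -(-36)/2 = -6*(-3) = 18)
K(t, z) = -3/2 + 1/t
(-10/21 + 16/S(-2))*(K(-5, J) + (16 - 1*23)) = (-10/21 + 16/5)*((-3/2 + 1/(-5)) + (16 - 1*23)) = (-10*1/21 + 16*(1/5))*((-3/2 - 1/5) + (16 - 23)) = (-10/21 + 16/5)*(-17/10 - 7) = (286/105)*(-87/10) = -4147/175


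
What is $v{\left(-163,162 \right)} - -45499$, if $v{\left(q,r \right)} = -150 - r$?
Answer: $45187$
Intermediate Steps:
$v{\left(-163,162 \right)} - -45499 = \left(-150 - 162\right) - -45499 = \left(-150 - 162\right) + 45499 = -312 + 45499 = 45187$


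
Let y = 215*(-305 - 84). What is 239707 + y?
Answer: 156072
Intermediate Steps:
y = -83635 (y = 215*(-389) = -83635)
239707 + y = 239707 - 83635 = 156072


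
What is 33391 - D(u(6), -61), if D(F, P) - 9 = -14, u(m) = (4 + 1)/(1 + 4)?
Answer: 33396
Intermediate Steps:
u(m) = 1 (u(m) = 5/5 = 5*(⅕) = 1)
D(F, P) = -5 (D(F, P) = 9 - 14 = -5)
33391 - D(u(6), -61) = 33391 - 1*(-5) = 33391 + 5 = 33396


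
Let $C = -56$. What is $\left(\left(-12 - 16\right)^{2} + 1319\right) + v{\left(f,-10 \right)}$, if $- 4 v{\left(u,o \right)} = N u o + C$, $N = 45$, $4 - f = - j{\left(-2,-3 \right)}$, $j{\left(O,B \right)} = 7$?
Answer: $\frac{6709}{2} \approx 3354.5$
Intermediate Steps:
$f = 11$ ($f = 4 - \left(-1\right) 7 = 4 - -7 = 4 + 7 = 11$)
$v{\left(u,o \right)} = 14 - \frac{45 o u}{4}$ ($v{\left(u,o \right)} = - \frac{45 u o - 56}{4} = - \frac{45 o u - 56}{4} = - \frac{-56 + 45 o u}{4} = 14 - \frac{45 o u}{4}$)
$\left(\left(-12 - 16\right)^{2} + 1319\right) + v{\left(f,-10 \right)} = \left(\left(-12 - 16\right)^{2} + 1319\right) - \left(-14 - \frac{2475}{2}\right) = \left(\left(-28\right)^{2} + 1319\right) + \left(14 + \frac{2475}{2}\right) = \left(784 + 1319\right) + \frac{2503}{2} = 2103 + \frac{2503}{2} = \frac{6709}{2}$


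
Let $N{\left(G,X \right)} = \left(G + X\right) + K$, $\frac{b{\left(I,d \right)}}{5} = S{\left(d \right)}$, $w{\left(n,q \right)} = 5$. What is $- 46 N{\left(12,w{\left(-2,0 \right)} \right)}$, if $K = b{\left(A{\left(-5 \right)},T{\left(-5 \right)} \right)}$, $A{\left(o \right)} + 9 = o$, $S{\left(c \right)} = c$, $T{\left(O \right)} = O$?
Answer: $368$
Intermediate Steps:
$A{\left(o \right)} = -9 + o$
$b{\left(I,d \right)} = 5 d$
$K = -25$ ($K = 5 \left(-5\right) = -25$)
$N{\left(G,X \right)} = -25 + G + X$ ($N{\left(G,X \right)} = \left(G + X\right) - 25 = -25 + G + X$)
$- 46 N{\left(12,w{\left(-2,0 \right)} \right)} = - 46 \left(-25 + 12 + 5\right) = \left(-46\right) \left(-8\right) = 368$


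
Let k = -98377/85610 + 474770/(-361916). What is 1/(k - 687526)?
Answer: -3872953595/2662765824514724 ≈ -1.4545e-6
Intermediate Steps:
k = -9531158754/3872953595 (k = -98377*1/85610 + 474770*(-1/361916) = -98377/85610 - 237385/180958 = -9531158754/3872953595 ≈ -2.4610)
1/(k - 687526) = 1/(-9531158754/3872953595 - 687526) = 1/(-2662765824514724/3872953595) = -3872953595/2662765824514724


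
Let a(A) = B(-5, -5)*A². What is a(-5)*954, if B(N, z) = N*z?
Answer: 596250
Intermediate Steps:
a(A) = 25*A² (a(A) = (-5*(-5))*A² = 25*A²)
a(-5)*954 = (25*(-5)²)*954 = (25*25)*954 = 625*954 = 596250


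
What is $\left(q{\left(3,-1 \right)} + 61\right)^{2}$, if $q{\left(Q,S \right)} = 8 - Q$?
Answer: $4356$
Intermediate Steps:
$\left(q{\left(3,-1 \right)} + 61\right)^{2} = \left(\left(8 - 3\right) + 61\right)^{2} = \left(5 + 61\right)^{2} = 66^{2} = 4356$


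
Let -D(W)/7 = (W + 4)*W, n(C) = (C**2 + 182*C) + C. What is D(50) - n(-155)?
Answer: -14560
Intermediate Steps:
n(C) = C**2 + 183*C
D(W) = -7*W*(4 + W) (D(W) = -7*(W + 4)*W = -7*(4 + W)*W = -7*W*(4 + W))
D(50) - n(-155) = -7*50*(4 + 50) - (-155)*(183 - 155) = -7*50*54 - (-155)*28 = -18900 - 1*(-4340) = -18900 + 4340 = -14560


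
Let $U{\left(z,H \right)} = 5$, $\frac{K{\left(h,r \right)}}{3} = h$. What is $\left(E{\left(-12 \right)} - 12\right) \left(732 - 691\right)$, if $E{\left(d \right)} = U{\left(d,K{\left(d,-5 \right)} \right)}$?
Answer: $-287$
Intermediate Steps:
$K{\left(h,r \right)} = 3 h$
$E{\left(d \right)} = 5$
$\left(E{\left(-12 \right)} - 12\right) \left(732 - 691\right) = \left(5 - 12\right) \left(732 - 691\right) = \left(-7\right) 41 = -287$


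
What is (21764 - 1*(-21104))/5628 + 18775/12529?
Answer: 342622/37587 ≈ 9.1154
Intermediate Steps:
(21764 - 1*(-21104))/5628 + 18775/12529 = (21764 + 21104)*(1/5628) + 18775*(1/12529) = 42868*(1/5628) + 18775/12529 = 1531/201 + 18775/12529 = 342622/37587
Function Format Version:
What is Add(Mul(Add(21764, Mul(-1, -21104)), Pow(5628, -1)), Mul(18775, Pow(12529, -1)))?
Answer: Rational(342622, 37587) ≈ 9.1154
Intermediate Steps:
Add(Mul(Add(21764, Mul(-1, -21104)), Pow(5628, -1)), Mul(18775, Pow(12529, -1))) = Add(Mul(Add(21764, 21104), Rational(1, 5628)), Mul(18775, Rational(1, 12529))) = Add(Mul(42868, Rational(1, 5628)), Rational(18775, 12529)) = Add(Rational(1531, 201), Rational(18775, 12529)) = Rational(342622, 37587)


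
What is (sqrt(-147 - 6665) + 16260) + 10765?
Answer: 27025 + 2*I*sqrt(1703) ≈ 27025.0 + 82.535*I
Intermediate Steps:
(sqrt(-147 - 6665) + 16260) + 10765 = (sqrt(-6812) + 16260) + 10765 = (2*I*sqrt(1703) + 16260) + 10765 = (16260 + 2*I*sqrt(1703)) + 10765 = 27025 + 2*I*sqrt(1703)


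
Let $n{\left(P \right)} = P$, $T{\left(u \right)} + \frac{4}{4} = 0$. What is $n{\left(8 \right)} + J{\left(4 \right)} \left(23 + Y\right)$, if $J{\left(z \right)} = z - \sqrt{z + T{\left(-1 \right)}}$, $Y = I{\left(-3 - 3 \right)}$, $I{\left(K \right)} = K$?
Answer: $76 - 17 \sqrt{3} \approx 46.555$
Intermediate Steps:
$T{\left(u \right)} = -1$ ($T{\left(u \right)} = -1 + 0 = -1$)
$Y = -6$ ($Y = -3 - 3 = -6$)
$J{\left(z \right)} = z - \sqrt{-1 + z}$ ($J{\left(z \right)} = z - \sqrt{z - 1} = z - \sqrt{-1 + z}$)
$n{\left(8 \right)} + J{\left(4 \right)} \left(23 + Y\right) = 8 + \left(4 - \sqrt{-1 + 4}\right) \left(23 - 6\right) = 8 + \left(4 - \sqrt{3}\right) 17 = 8 + \left(68 - 17 \sqrt{3}\right) = 76 - 17 \sqrt{3}$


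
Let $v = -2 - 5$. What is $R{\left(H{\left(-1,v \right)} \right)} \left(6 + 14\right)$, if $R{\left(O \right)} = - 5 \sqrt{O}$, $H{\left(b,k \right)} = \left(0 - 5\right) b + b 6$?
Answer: $- 100 i \approx - 100.0 i$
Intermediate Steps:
$v = -7$ ($v = -2 - 5 = -7$)
$H{\left(b,k \right)} = b$ ($H{\left(b,k \right)} = - 5 b + 6 b = b$)
$R{\left(H{\left(-1,v \right)} \right)} \left(6 + 14\right) = - 5 \sqrt{-1} \left(6 + 14\right) = - 5 i 20 = - 100 i$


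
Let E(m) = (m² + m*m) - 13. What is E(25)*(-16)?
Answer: -19792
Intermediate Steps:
E(m) = -13 + 2*m² (E(m) = (m² + m²) - 13 = 2*m² - 13 = -13 + 2*m²)
E(25)*(-16) = (-13 + 2*25²)*(-16) = (-13 + 2*625)*(-16) = (-13 + 1250)*(-16) = 1237*(-16) = -19792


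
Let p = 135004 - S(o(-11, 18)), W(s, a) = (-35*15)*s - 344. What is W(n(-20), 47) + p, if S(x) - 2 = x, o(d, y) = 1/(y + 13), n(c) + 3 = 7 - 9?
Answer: 4255772/31 ≈ 1.3728e+5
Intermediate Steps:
n(c) = -5 (n(c) = -3 + (7 - 9) = -3 - 2 = -5)
o(d, y) = 1/(13 + y)
S(x) = 2 + x
W(s, a) = -344 - 525*s (W(s, a) = -525*s - 344 = -344 - 525*s)
p = 4185061/31 (p = 135004 - (2 + 1/(13 + 18)) = 135004 - (2 + 1/31) = 135004 - 1*63/31 = 135004 - 63/31 = 4185061/31 ≈ 1.3500e+5)
W(n(-20), 47) + p = (-344 - 525*(-5)) + 4185061/31 = (-344 + 2625) + 4185061/31 = 2281 + 4185061/31 = 4255772/31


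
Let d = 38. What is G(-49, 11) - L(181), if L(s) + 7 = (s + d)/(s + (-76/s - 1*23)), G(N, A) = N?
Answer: -1237563/28522 ≈ -43.390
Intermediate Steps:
L(s) = -7 + (38 + s)/(-23 + s - 76/s) (L(s) = -7 + (s + 38)/(s + (-76/s - 1*23)) = -7 + (38 + s)/(s + (-76/s - 23)) = -7 + (38 + s)/(s + (-23 - 76/s)) = -7 + (38 + s)/(-23 + s - 76/s))
G(-49, 11) - L(181) = -49 - (-532 - 199*181 + 6*181**2)/(76 - 1*181**2 + 23*181) = -49 - (-532 - 36019 + 6*32761)/(76 - 1*32761 + 4163) = -49 - (-532 - 36019 + 196566)/(76 - 32761 + 4163) = -49 - 160015/(-28522) = -49 - (-1)*160015/28522 = -49 - 1*(-160015/28522) = -49 + 160015/28522 = -1237563/28522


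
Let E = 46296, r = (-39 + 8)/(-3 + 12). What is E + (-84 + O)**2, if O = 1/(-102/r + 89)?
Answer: 721317443953/13520329 ≈ 53351.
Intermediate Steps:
r = -31/9 ≈ -3.4444
O = 31/3677 (O = 1/(-102/(-31/9) + 89) = 1/(-102*(-9/31) + 89) = 1/(918/31 + 89) = 1/(3677/31) = 31/3677 ≈ 0.0084308)
E + (-84 + O)**2 = 46296 + (-84 + 31/3677)**2 = 46296 + (-308837/3677)**2 = 46296 + 95380292569/13520329 = 721317443953/13520329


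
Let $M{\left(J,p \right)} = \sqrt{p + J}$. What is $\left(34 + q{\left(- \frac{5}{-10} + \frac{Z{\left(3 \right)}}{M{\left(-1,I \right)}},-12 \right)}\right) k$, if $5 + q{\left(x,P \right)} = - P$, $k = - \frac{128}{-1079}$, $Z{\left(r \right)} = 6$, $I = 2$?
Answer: $\frac{5248}{1079} \approx 4.8638$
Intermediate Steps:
$k = \frac{128}{1079}$ ($k = \left(-128\right) \left(- \frac{1}{1079}\right) = \frac{128}{1079} \approx 0.11863$)
$M{\left(J,p \right)} = \sqrt{J + p}$
$q{\left(x,P \right)} = -5 - P$
$\left(34 + q{\left(- \frac{5}{-10} + \frac{Z{\left(3 \right)}}{M{\left(-1,I \right)}},-12 \right)}\right) k = \left(34 - -7\right) \frac{128}{1079} = \left(34 + \left(-5 + 12\right)\right) \frac{128}{1079} = \left(34 + 7\right) \frac{128}{1079} = 41 \cdot \frac{128}{1079} = \frac{5248}{1079}$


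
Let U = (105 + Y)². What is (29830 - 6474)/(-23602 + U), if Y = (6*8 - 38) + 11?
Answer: -11678/3863 ≈ -3.0230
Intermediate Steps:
Y = 21 (Y = (48 - 38) + 11 = 10 + 11 = 21)
U = 15876 (U = (105 + 21)² = 126² = 15876)
(29830 - 6474)/(-23602 + U) = (29830 - 6474)/(-23602 + 15876) = 23356/(-7726) = 23356*(-1/7726) = -11678/3863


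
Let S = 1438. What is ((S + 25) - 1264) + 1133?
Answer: 1332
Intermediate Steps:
((S + 25) - 1264) + 1133 = ((1438 + 25) - 1264) + 1133 = (1463 - 1264) + 1133 = 199 + 1133 = 1332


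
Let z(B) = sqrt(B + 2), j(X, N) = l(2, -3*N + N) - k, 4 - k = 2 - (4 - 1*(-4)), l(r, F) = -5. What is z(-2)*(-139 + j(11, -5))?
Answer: 0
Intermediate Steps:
k = 10 (k = 4 - (2 - (4 - 1*(-4))) = 4 - (2 - (4 + 4)) = 4 - (2 - 1*8) = 4 - (2 - 8) = 4 - 1*(-6) = 4 + 6 = 10)
j(X, N) = -15 (j(X, N) = -5 - 1*10 = -5 - 10 = -15)
z(B) = sqrt(2 + B)
z(-2)*(-139 + j(11, -5)) = sqrt(2 - 2)*(-139 - 15) = sqrt(0)*(-154) = 0*(-154) = 0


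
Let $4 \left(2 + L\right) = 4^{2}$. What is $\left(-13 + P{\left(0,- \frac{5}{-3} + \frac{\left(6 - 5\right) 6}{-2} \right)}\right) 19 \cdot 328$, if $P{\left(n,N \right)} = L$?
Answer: $-68552$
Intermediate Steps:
$L = 2$ ($L = -2 + \frac{4^{2}}{4} = -2 + \frac{1}{4} \cdot 16 = -2 + 4 = 2$)
$P{\left(n,N \right)} = 2$
$\left(-13 + P{\left(0,- \frac{5}{-3} + \frac{\left(6 - 5\right) 6}{-2} \right)}\right) 19 \cdot 328 = \left(-13 + 2\right) 19 \cdot 328 = \left(-11\right) 19 \cdot 328 = \left(-209\right) 328 = -68552$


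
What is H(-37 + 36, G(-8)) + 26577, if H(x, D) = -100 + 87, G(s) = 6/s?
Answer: 26564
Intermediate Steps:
H(x, D) = -13
H(-37 + 36, G(-8)) + 26577 = -13 + 26577 = 26564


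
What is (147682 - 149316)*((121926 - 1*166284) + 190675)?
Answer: -239081978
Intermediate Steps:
(147682 - 149316)*((121926 - 1*166284) + 190675) = -1634*((121926 - 166284) + 190675) = -1634*(-44358 + 190675) = -1634*146317 = -239081978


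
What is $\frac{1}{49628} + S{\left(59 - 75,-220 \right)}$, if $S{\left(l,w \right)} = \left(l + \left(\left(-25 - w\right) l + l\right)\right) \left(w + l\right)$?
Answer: $\frac{36916879617}{49628} \approx 7.4387 \cdot 10^{5}$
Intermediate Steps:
$S{\left(l,w \right)} = \left(l + w\right) \left(2 l + l \left(-25 - w\right)\right)$ ($S{\left(l,w \right)} = \left(l + \left(l \left(-25 - w\right) + l\right)\right) \left(l + w\right) = \left(l + \left(l + l \left(-25 - w\right)\right)\right) \left(l + w\right) = \left(2 l + l \left(-25 - w\right)\right) \left(l + w\right) = \left(l + w\right) \left(2 l + l \left(-25 - w\right)\right)$)
$\frac{1}{49628} + S{\left(59 - 75,-220 \right)} = \frac{1}{49628} - \left(59 - 75\right) \left(\left(-220\right)^{2} + 23 \left(59 - 75\right) + 23 \left(-220\right) + \left(59 - 75\right) \left(-220\right)\right) = \frac{1}{49628} - - 16 \left(48400 + 23 \left(-16\right) - 5060 - -3520\right) = \frac{1}{49628} - - 16 \left(48400 - 368 - 5060 + 3520\right) = \frac{1}{49628} - \left(-16\right) 46492 = \frac{1}{49628} + 743872 = \frac{36916879617}{49628}$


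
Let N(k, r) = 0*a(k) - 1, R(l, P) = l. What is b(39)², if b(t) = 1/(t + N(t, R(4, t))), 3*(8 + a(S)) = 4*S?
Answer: 1/1444 ≈ 0.00069252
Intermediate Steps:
a(S) = -8 + 4*S/3 (a(S) = -8 + (4*S)/3 = -8 + 4*S/3)
N(k, r) = -1 (N(k, r) = 0*(-8 + 4*k/3) - 1 = 0 - 1 = -1)
b(t) = 1/(-1 + t) (b(t) = 1/(t - 1) = 1/(-1 + t))
b(39)² = (1/(-1 + 39))² = (1/38)² = 1/1444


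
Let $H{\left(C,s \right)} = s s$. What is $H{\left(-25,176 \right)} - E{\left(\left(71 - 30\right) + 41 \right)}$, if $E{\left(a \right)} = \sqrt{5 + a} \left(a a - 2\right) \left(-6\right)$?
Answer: $30976 + 40332 \sqrt{87} \approx 4.0717 \cdot 10^{5}$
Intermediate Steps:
$H{\left(C,s \right)} = s^{2}$
$E{\left(a \right)} = - 6 \sqrt{5 + a} \left(-2 + a^{2}\right)$ ($E{\left(a \right)} = \sqrt{5 + a} \left(a^{2} - 2\right) \left(-6\right) = \sqrt{5 + a} \left(-2 + a^{2}\right) \left(-6\right) = - 6 \sqrt{5 + a} \left(-2 + a^{2}\right)$)
$H{\left(-25,176 \right)} - E{\left(\left(71 - 30\right) + 41 \right)} = 176^{2} - 6 \sqrt{5 + \left(\left(71 - 30\right) + 41\right)} \left(2 - \left(\left(71 - 30\right) + 41\right)^{2}\right) = 30976 - 6 \sqrt{5 + \left(41 + 41\right)} \left(2 - \left(41 + 41\right)^{2}\right) = 30976 - 6 \sqrt{5 + 82} \left(2 - 82^{2}\right) = 30976 - 6 \sqrt{87} \left(2 - 6724\right) = 30976 - 6 \sqrt{87} \left(-6722\right) = 30976 - - 40332 \sqrt{87} = 30976 + 40332 \sqrt{87}$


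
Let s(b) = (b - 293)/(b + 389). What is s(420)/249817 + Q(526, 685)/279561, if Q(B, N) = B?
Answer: 106341131525/56499824082633 ≈ 0.0018821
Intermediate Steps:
s(b) = (-293 + b)/(389 + b)
s(420)/249817 + Q(526, 685)/279561 = ((-293 + 420)/(389 + 420))/249817 + 526/279561 = (127/809)*(1/249817) + 526*(1/279561) = ((1/809)*127)*(1/249817) + 526/279561 = (127/809)*(1/249817) + 526/279561 = 127/202101953 + 526/279561 = 106341131525/56499824082633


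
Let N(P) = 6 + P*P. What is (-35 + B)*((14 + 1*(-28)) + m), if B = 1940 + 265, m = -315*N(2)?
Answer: -6865880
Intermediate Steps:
N(P) = 6 + P**2
m = -3150 (m = -315*(6 + 2**2) = -315*(6 + 4) = -315*10 = -3150)
B = 2205
(-35 + B)*((14 + 1*(-28)) + m) = (-35 + 2205)*((14 + 1*(-28)) - 3150) = 2170*((14 - 28) - 3150) = 2170*(-14 - 3150) = 2170*(-3164) = -6865880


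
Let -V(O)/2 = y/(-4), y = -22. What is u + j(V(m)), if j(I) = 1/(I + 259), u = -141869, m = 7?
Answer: -35183511/248 ≈ -1.4187e+5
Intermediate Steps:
V(O) = -11 (V(O) = -(-44)/(-4) = -(-44)*(-1)/4 = -2*11/2 = -11)
j(I) = 1/(259 + I)
u + j(V(m)) = -141869 + 1/(259 - 11) = -141869 + 1/248 = -35183511/248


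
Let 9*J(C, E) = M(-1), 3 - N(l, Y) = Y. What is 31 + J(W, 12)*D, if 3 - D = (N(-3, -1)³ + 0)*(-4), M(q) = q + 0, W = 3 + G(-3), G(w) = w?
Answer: 20/9 ≈ 2.2222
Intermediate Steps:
N(l, Y) = 3 - Y
W = 0 (W = 3 - 3 = 0)
M(q) = q
J(C, E) = -⅑ (J(C, E) = (⅑)*(-1) = -⅑)
D = 259 (D = 3 - ((3 - 1*(-1))³ + 0)*(-4) = 3 - ((3 + 1)³ + 0)*(-4) = 3 - (4³ + 0)*(-4) = 3 - (64 + 0)*(-4) = 3 - 64*(-4) = 3 - 1*(-256) = 3 + 256 = 259)
31 + J(W, 12)*D = 31 - ⅑*259 = 31 - 259/9 = 20/9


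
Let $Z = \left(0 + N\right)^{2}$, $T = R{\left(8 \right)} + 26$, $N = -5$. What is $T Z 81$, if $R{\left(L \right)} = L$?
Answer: $68850$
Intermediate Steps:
$T = 34$ ($T = 8 + 26 = 34$)
$Z = 25$ ($Z = \left(0 - 5\right)^{2} = \left(-5\right)^{2} = 25$)
$T Z 81 = 34 \cdot 25 \cdot 81 = 850 \cdot 81 = 68850$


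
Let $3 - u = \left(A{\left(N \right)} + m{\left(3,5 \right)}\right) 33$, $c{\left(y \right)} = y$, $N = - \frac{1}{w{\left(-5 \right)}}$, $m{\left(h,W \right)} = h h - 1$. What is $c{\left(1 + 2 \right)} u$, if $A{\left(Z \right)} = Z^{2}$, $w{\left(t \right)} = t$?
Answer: $- \frac{19674}{25} \approx -786.96$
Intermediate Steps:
$m{\left(h,W \right)} = -1 + h^{2}$ ($m{\left(h,W \right)} = h^{2} - 1 = -1 + h^{2}$)
$N = \frac{1}{5}$ ($N = - \frac{1}{-5} = \left(-1\right) \left(- \frac{1}{5}\right) = \frac{1}{5} \approx 0.2$)
$u = - \frac{6558}{25}$ ($u = 3 - \left(\left(\frac{1}{5}\right)^{2} - \left(1 - 3^{2}\right)\right) 33 = 3 - \left(\frac{1}{25} + \left(-1 + 9\right)\right) 33 = 3 - \left(\frac{1}{25} + 8\right) 33 = 3 - \frac{201}{25} \cdot 33 = 3 - \frac{6633}{25} = - \frac{6558}{25} \approx -262.32$)
$c{\left(1 + 2 \right)} u = \left(1 + 2\right) \left(- \frac{6558}{25}\right) = 3 \left(- \frac{6558}{25}\right) = - \frac{19674}{25}$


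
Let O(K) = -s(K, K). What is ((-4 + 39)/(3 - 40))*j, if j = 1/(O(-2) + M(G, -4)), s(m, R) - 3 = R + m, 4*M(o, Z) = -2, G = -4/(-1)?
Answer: -70/37 ≈ -1.8919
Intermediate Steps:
G = 4 (G = -4*(-1) = 4)
M(o, Z) = -1/2 (M(o, Z) = (1/4)*(-2) = -1/2)
s(m, R) = 3 + R + m (s(m, R) = 3 + (R + m) = 3 + R + m)
O(K) = -3 - 2*K (O(K) = -(3 + K + K) = -(3 + 2*K) = -3 - 2*K)
j = 2 (j = 1/((-3 - 2*(-2)) - 1/2) = 1/((-3 + 4) - 1/2) = 1/(1 - 1/2) = 1/(1/2) = 2)
((-4 + 39)/(3 - 40))*j = ((-4 + 39)/(3 - 40))*2 = (35/(-37))*2 = (35*(-1/37))*2 = -35/37*2 = -70/37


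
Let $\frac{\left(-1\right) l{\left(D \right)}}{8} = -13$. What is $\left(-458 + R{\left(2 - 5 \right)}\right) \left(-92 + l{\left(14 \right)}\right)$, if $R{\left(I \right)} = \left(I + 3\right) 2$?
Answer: $-5496$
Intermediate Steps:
$l{\left(D \right)} = 104$ ($l{\left(D \right)} = \left(-8\right) \left(-13\right) = 104$)
$R{\left(I \right)} = 6 + 2 I$ ($R{\left(I \right)} = \left(3 + I\right) 2 = 6 + 2 I$)
$\left(-458 + R{\left(2 - 5 \right)}\right) \left(-92 + l{\left(14 \right)}\right) = \left(-458 + \left(6 + 2 \left(2 - 5\right)\right)\right) \left(-92 + 104\right) = \left(-458 + \left(6 + 2 \left(-3\right)\right)\right) 12 = \left(-458 + \left(6 - 6\right)\right) 12 = \left(-458 + 0\right) 12 = \left(-458\right) 12 = -5496$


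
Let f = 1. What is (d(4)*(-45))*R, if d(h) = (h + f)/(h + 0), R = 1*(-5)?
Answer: 1125/4 ≈ 281.25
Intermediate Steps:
R = -5
d(h) = (1 + h)/h (d(h) = (h + 1)/(h + 0) = (1 + h)/h)
(d(4)*(-45))*R = (((1 + 4)/4)*(-45))*(-5) = (((¼)*5)*(-45))*(-5) = ((5/4)*(-45))*(-5) = -225/4*(-5) = 1125/4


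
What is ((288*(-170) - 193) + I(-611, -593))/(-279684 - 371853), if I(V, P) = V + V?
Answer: 50375/651537 ≈ 0.077317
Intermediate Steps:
I(V, P) = 2*V
((288*(-170) - 193) + I(-611, -593))/(-279684 - 371853) = ((288*(-170) - 193) + 2*(-611))/(-279684 - 371853) = ((-48960 - 193) - 1222)/(-651537) = (-49153 - 1222)*(-1/651537) = -50375*(-1/651537) = 50375/651537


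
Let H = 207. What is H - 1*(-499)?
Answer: 706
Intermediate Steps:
H - 1*(-499) = 207 - 1*(-499) = 207 + 499 = 706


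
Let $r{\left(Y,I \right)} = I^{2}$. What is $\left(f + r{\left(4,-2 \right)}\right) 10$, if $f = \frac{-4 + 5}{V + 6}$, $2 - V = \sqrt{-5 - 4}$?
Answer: $\frac{3000}{73} + \frac{30 i}{73} \approx 41.096 + 0.41096 i$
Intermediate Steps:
$V = 2 - 3 i$ ($V = 2 - \sqrt{-5 - 4} = 2 - \sqrt{-9} = 2 - 3 i \approx 2.0 - 3.0 i$)
$f = \frac{8 + 3 i}{73}$ ($f = \frac{-4 + 5}{\left(2 - 3 i\right) + 6} = 1 \frac{1}{8 - 3 i} = 1 \frac{8 + 3 i}{73} = \frac{8 + 3 i}{73} \approx 0.10959 + 0.041096 i$)
$\left(f + r{\left(4,-2 \right)}\right) 10 = \left(\left(\frac{8}{73} + \frac{3 i}{73}\right) + \left(-2\right)^{2}\right) 10 = \left(\left(\frac{8}{73} + \frac{3 i}{73}\right) + 4\right) 10 = \left(\frac{300}{73} + \frac{3 i}{73}\right) 10 = \frac{3000}{73} + \frac{30 i}{73}$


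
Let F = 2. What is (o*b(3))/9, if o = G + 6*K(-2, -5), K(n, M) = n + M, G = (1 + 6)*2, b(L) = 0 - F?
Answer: 56/9 ≈ 6.2222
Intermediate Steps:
b(L) = -2 (b(L) = 0 - 1*2 = 0 - 2 = -2)
G = 14 (G = 7*2 = 14)
K(n, M) = M + n
o = -28 (o = 14 + 6*(-5 - 2) = 14 + 6*(-7) = 14 - 42 = -28)
(o*b(3))/9 = -28*(-2)/9 = 56*(⅑) = 56/9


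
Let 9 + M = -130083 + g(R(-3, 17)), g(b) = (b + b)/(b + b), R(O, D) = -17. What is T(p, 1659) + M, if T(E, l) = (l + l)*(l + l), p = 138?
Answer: 10879033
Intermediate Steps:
T(E, l) = 4*l² (T(E, l) = (2*l)*(2*l) = 4*l²)
g(b) = 1 (g(b) = (2*b)/((2*b)) = (2*b)*(1/(2*b)) = 1)
M = -130091 (M = -9 + (-130083 + 1) = -9 - 130082 = -130091)
T(p, 1659) + M = 4*1659² - 130091 = 4*2752281 - 130091 = 11009124 - 130091 = 10879033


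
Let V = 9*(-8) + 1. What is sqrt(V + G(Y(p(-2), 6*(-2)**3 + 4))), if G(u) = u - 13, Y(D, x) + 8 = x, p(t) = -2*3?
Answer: 2*I*sqrt(34) ≈ 11.662*I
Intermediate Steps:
p(t) = -6
Y(D, x) = -8 + x
G(u) = -13 + u
V = -71 (V = -72 + 1 = -71)
sqrt(V + G(Y(p(-2), 6*(-2)**3 + 4))) = sqrt(-71 + (-13 + (-8 + (6*(-2)**3 + 4)))) = sqrt(-71 + (-13 + (-8 + (6*(-8) + 4)))) = sqrt(-71 + (-13 + (-8 + (-48 + 4)))) = sqrt(-71 + (-13 + (-8 - 44))) = sqrt(-71 + (-13 - 52)) = sqrt(-71 - 65) = sqrt(-136) = 2*I*sqrt(34)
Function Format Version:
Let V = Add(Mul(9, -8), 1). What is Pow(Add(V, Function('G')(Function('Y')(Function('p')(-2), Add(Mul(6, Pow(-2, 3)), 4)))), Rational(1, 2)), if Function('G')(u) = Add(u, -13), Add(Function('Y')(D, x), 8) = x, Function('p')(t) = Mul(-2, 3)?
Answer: Mul(2, I, Pow(34, Rational(1, 2))) ≈ Mul(11.662, I)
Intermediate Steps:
Function('p')(t) = -6
Function('Y')(D, x) = Add(-8, x)
Function('G')(u) = Add(-13, u)
V = -71 (V = Add(-72, 1) = -71)
Pow(Add(V, Function('G')(Function('Y')(Function('p')(-2), Add(Mul(6, Pow(-2, 3)), 4)))), Rational(1, 2)) = Pow(Add(-71, Add(-13, Add(-8, Add(Mul(6, Pow(-2, 3)), 4)))), Rational(1, 2)) = Pow(Add(-71, Add(-13, Add(-8, Add(Mul(6, -8), 4)))), Rational(1, 2)) = Pow(Add(-71, Add(-13, Add(-8, Add(-48, 4)))), Rational(1, 2)) = Pow(Add(-71, Add(-13, Add(-8, -44))), Rational(1, 2)) = Pow(Add(-71, Add(-13, -52)), Rational(1, 2)) = Pow(Add(-71, -65), Rational(1, 2)) = Pow(-136, Rational(1, 2)) = Mul(2, I, Pow(34, Rational(1, 2)))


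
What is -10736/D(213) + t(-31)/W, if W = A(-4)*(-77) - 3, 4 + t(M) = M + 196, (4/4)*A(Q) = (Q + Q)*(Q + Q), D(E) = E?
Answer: -52973509/1050303 ≈ -50.436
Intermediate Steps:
A(Q) = 4*Q**2 (A(Q) = (Q + Q)*(Q + Q) = (2*Q)*(2*Q) = 4*Q**2)
t(M) = 192 + M (t(M) = -4 + (M + 196) = -4 + (196 + M) = 192 + M)
W = -4931 (W = (4*(-4)**2)*(-77) - 3 = (4*16)*(-77) - 3 = 64*(-77) - 3 = -4928 - 3 = -4931)
-10736/D(213) + t(-31)/W = -10736/213 + (192 - 31)/(-4931) = -10736*1/213 + 161*(-1/4931) = -10736/213 - 161/4931 = -52973509/1050303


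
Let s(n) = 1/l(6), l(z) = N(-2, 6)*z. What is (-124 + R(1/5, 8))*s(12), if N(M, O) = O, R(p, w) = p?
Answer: -619/180 ≈ -3.4389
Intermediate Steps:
l(z) = 6*z
s(n) = 1/36 (s(n) = 1/(6*6) = 1/36)
(-124 + R(1/5, 8))*s(12) = (-124 + 1/5)*(1/36) = -619/5*1/36 = -619/180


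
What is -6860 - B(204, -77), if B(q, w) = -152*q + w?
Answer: 24225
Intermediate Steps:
B(q, w) = w - 152*q
-6860 - B(204, -77) = -6860 - (-77 - 152*204) = -6860 - (-77 - 31008) = -6860 - 1*(-31085) = -6860 + 31085 = 24225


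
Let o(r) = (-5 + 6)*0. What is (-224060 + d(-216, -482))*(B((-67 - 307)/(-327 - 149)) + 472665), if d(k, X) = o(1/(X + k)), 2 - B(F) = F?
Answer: -741339143810/7 ≈ -1.0591e+11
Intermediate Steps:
o(r) = 0 (o(r) = 1*0 = 0)
B(F) = 2 - F
d(k, X) = 0
(-224060 + d(-216, -482))*(B((-67 - 307)/(-327 - 149)) + 472665) = (-224060 + 0)*((2 - (-67 - 307)/(-327 - 149)) + 472665) = -224060*((2 - (-374)/(-476)) + 472665) = -224060*((2 - (-374)*(-1)/476) + 472665) = -224060*((2 - 1*11/14) + 472665) = -224060*((2 - 11/14) + 472665) = -224060*(17/14 + 472665) = -224060*6617327/14 = -741339143810/7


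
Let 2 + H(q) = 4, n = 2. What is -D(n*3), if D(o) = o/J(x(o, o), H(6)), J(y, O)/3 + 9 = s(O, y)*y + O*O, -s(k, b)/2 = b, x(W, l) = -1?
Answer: 2/7 ≈ 0.28571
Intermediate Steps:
s(k, b) = -2*b
H(q) = 2 (H(q) = -2 + 4 = 2)
J(y, O) = -27 - 6*y² + 3*O² (J(y, O) = -27 + 3*((-2*y)*y + O*O) = -27 + 3*(-2*y² + O²) = -27 + 3*(O² - 2*y²) = -27 + (-6*y² + 3*O²) = -27 - 6*y² + 3*O²)
D(o) = -o/21 (D(o) = o/(-27 - 6*(-1)² + 3*2²) = o/(-27 - 6*1 + 3*4) = o/(-27 - 6 + 12) = o/(-21) = o*(-1/21) = -o/21)
-D(n*3) = -(-1)*2*3/21 = -(-1)*6/21 = -1*(-2/7) = 2/7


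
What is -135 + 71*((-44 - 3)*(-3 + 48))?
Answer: -150300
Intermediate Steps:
-135 + 71*((-44 - 3)*(-3 + 48)) = -135 + 71*(-47*45) = -135 + 71*(-2115) = -135 - 150165 = -150300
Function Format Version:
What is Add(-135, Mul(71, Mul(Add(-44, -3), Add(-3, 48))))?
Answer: -150300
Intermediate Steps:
Add(-135, Mul(71, Mul(Add(-44, -3), Add(-3, 48)))) = Add(-135, Mul(71, Mul(-47, 45))) = Add(-135, Mul(71, -2115)) = Add(-135, -150165) = -150300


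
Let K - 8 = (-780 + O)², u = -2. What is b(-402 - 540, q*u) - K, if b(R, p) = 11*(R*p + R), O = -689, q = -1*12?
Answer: -2417019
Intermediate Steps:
q = -12
K = 2157969 (K = 8 + (-780 - 689)² = 8 + (-1469)² = 8 + 2157961 = 2157969)
b(R, p) = 11*R + 11*R*p (b(R, p) = 11*(R + R*p) = 11*R + 11*R*p)
b(-402 - 540, q*u) - K = 11*(-402 - 540)*(1 - 12*(-2)) - 1*2157969 = 11*(-942)*(1 + 24) - 2157969 = 11*(-942)*25 - 2157969 = -259050 - 2157969 = -2417019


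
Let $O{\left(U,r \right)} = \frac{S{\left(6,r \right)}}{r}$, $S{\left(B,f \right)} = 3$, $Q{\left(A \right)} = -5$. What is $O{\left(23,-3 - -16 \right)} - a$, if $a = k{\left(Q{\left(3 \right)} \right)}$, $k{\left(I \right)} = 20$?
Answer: $- \frac{257}{13} \approx -19.769$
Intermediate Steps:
$a = 20$
$O{\left(U,r \right)} = \frac{3}{r}$
$O{\left(23,-3 - -16 \right)} - a = \frac{3}{-3 - -16} - 20 = \frac{3}{-3 + 16} - 20 = \frac{3}{13} - 20 = - \frac{257}{13}$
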